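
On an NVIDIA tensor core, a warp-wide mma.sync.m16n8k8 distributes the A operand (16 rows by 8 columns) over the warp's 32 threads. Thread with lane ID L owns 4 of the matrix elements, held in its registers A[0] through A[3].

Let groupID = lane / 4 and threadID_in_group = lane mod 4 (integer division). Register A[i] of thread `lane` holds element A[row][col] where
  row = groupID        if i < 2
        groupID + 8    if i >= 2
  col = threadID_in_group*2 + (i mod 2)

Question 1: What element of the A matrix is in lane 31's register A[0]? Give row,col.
7,6

L=31⇒gr=31>>2=7, th=31&3=3
[0]⇒row 7+0=7  col 3·2+0=6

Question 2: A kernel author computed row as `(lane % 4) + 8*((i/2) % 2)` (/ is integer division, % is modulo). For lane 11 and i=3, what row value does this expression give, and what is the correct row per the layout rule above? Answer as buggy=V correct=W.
buggy=11 correct=10

`(lane % 4) + 8*((i/2) % 2)`[11,3]->11
lane 11: gid=2 (11/4), tid=3 (11%4)
i=3: r=2+8=10, c=3*2+1=7
row: 11 vs 10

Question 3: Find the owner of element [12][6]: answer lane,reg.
r=12→G=4,rhi=1  c=6→T=3,p=0
L=4*4+3=19  i=1*2+0=2

19,2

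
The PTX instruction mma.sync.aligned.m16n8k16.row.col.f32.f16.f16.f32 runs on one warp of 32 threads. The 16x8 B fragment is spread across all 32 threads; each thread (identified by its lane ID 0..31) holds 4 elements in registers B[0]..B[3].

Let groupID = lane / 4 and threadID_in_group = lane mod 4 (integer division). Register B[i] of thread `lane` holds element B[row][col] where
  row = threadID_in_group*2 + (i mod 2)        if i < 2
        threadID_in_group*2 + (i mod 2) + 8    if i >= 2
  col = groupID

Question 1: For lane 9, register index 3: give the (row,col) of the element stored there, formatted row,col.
lane 9->9/4=2, 9 mod 4=1
i=3  r:2·1+1+8->11  c:2

11,2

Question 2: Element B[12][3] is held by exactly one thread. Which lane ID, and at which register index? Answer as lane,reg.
c: 3->gid=3  r: 12->r8=1,tid=2,i&1=0
L=3*4+2=14  i=1*2+0=2

14,2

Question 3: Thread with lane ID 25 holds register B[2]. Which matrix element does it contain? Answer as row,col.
10,6

lane 25: gr=6 (25/4), th=1 (25%4)
i=2: r=1*2+0+8=10, c=gr=6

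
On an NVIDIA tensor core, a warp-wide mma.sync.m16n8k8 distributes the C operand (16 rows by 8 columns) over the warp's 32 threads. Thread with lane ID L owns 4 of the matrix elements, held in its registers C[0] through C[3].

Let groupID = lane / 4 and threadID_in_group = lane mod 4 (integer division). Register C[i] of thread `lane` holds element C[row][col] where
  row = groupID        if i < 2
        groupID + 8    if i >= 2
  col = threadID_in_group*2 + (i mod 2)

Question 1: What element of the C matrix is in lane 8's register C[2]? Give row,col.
lane 8→8/4=2, 8 mod 4=0
i=2  r:2+8→10  c:2·0+0→0

10,0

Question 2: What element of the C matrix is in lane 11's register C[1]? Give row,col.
lane 11: gr=2 (11/4), th=3 (11%4)
i=1: r=2+0=2, c=3*2+1=7

2,7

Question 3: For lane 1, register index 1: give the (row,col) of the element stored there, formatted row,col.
0,3

1: G=0,T=1
[1] (0+0,1*2+1) = (0,3)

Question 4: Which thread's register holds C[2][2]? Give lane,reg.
9,0

r:2=>grp=2,rB=0  c:2=>tig=1,lo=0
L=2*4+1=9  i=0*2+0=0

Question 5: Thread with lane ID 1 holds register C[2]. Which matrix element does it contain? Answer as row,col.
8,2

lane 1->1/4=0, 1 mod 4=1
i=2  r:0+8->8  c:2·1+0->2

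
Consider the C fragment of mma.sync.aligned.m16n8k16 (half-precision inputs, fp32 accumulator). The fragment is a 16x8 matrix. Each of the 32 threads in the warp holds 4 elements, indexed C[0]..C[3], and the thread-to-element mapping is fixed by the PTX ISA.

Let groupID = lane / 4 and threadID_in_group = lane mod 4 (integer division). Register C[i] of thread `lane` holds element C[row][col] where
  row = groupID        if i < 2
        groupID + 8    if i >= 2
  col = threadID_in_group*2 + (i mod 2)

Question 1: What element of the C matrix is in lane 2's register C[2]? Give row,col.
2: gr=0,th=2
[2] (0+8,2*2+0) = (8,4)

8,4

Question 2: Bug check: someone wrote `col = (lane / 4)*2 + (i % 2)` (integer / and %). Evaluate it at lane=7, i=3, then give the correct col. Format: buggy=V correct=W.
`(lane / 4)*2 + (i % 2)`[7,3]→3
7: G=1,T=3
[3] (1+8,3*2+1) = (9,7)
col: 3 vs 7

buggy=3 correct=7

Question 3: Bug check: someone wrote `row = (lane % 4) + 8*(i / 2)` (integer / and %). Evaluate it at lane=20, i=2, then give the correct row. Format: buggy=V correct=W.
`(lane % 4) + 8*(i / 2)`[20,2]→8
lane 20→20/4=5, 20 mod 4=0
i=2  r:5+8→13  c:2·0+0→0
row: 8 vs 13

buggy=8 correct=13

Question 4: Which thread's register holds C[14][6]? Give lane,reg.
27,2

r:14=>grp=6,rB=1  c:6=>tig=3,lo=0
L=6*4+3=27  i=1*2+0=2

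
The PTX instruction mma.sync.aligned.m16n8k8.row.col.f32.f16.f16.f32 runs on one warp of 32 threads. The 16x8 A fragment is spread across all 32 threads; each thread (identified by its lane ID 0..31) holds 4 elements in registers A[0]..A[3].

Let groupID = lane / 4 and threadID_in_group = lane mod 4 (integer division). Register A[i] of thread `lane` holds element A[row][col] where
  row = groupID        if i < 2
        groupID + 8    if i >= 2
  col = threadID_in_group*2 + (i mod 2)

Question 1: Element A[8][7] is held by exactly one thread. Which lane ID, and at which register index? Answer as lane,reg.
r:8=>grp=0,rB=1  c:7=>tig=3,lo=1
L=0*4+3=3  i=1*2+1=3

3,3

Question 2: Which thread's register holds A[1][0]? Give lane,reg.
r:1=>grp=1,rB=0  c:0=>tig=0,lo=0
L=1*4+0=4  i=0*2+0=0

4,0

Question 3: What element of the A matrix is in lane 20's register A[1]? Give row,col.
5,1

20: g=5,t=0
[1] (5+0,0*2+1) = (5,1)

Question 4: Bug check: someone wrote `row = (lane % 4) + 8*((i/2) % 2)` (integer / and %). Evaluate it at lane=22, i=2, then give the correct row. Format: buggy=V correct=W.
`(lane % 4) + 8*((i/2) % 2)`[22,2]=>10
22: grp=5,tig=2
[2] (5+8,2*2+0) = (13,4)
row: 10 vs 13

buggy=10 correct=13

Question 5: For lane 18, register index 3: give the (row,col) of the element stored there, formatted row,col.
12,5

lane 18: g=4 (18/4), t=2 (18%4)
i=3: r=4+8=12, c=2*2+1=5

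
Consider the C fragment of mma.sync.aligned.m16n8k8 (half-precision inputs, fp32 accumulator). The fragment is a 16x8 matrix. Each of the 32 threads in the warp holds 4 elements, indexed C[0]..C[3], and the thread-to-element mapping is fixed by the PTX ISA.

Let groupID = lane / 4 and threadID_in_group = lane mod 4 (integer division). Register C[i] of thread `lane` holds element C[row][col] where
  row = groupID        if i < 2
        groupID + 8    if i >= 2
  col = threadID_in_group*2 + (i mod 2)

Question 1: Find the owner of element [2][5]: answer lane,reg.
10,1

r=2⇒gr=2,Rb=0  c=5⇒th=2,odd=1
L=2*4+2=10  i=0*2+1=1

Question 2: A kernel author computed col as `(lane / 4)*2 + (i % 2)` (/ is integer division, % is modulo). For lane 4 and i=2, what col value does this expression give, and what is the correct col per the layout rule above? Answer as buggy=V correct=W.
`(lane / 4)*2 + (i % 2)`[4,2]=>2
L=4=>grp=4>>2=1, tig=4&3=0
[2]=>row 1+8=9  col 0·2+0=0
col: 2 vs 0

buggy=2 correct=0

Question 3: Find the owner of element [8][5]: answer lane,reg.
r:8=>grp=0,rB=1  c:5=>tig=2,lo=1
L=0*4+2=2  i=1*2+1=3

2,3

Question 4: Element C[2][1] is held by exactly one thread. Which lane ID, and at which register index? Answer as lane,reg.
8,1

r=2⇒gr=2,Rb=0  c=1⇒th=0,odd=1
L=2*4+0=8  i=0*2+1=1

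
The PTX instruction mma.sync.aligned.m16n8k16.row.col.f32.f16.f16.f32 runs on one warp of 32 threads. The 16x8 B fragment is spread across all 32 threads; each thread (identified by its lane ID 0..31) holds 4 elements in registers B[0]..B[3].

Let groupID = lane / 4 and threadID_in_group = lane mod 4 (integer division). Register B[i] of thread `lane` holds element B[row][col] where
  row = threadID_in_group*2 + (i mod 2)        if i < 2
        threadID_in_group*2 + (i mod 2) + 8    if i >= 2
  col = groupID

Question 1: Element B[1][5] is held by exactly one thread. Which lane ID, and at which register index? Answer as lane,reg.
c: 5->gid=5  r: 1->r8=0,tid=0,i&1=1
L=5*4+0=20  i=0*2+1=1

20,1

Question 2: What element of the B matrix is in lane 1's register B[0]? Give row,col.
2,0

1: g=0,t=1
[0] (1*2+0+0,0) = (2,0)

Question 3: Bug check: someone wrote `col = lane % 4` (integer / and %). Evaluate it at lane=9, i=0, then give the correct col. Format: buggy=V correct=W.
`lane % 4`[9,0]=>1
9: grp=2,tig=1
[0] (1*2+0+0,2) = (2,2)
col: 1 vs 2

buggy=1 correct=2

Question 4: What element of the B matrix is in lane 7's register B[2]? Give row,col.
lane 7: gr=1 (7/4), th=3 (7%4)
i=2: r=3*2+0+8=14, c=gr=1

14,1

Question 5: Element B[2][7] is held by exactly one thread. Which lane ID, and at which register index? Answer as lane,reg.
c=7→G=7  r=2→rhi=0,T=1,p=0
L=7*4+1=29  i=0*2+0=0

29,0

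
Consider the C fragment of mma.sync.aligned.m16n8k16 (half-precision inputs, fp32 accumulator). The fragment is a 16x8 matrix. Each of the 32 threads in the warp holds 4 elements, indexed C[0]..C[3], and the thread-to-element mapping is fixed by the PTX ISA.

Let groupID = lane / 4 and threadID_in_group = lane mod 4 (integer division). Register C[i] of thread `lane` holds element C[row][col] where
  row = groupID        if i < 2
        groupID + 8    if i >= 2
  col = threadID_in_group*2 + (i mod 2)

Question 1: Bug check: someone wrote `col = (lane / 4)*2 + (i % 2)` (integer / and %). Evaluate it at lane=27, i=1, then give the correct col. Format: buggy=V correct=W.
`(lane / 4)*2 + (i % 2)`[27,1]⇒13
L=27⇒gr=27>>2=6, th=27&3=3
[1]⇒row 6+0=6  col 3·2+1=7
col: 13 vs 7

buggy=13 correct=7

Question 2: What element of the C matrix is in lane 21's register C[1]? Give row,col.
5,3

lane 21->21/4=5, 21 mod 4=1
i=1  r:5+0->5  c:2·1+1->3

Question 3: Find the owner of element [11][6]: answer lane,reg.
15,2

r: 11->gid=3,r8=1  c: 6->tid=3,i&1=0
L=3*4+3=15  i=1*2+0=2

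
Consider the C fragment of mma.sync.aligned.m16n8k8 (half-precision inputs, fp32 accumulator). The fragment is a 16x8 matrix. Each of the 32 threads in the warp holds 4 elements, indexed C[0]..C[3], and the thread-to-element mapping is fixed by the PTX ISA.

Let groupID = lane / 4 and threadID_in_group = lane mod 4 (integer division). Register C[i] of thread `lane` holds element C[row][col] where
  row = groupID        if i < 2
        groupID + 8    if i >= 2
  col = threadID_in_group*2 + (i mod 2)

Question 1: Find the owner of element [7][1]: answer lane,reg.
28,1

r: 7->gid=7,r8=0  c: 1->tid=0,i&1=1
L=7*4+0=28  i=0*2+1=1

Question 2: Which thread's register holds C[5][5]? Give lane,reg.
22,1

r:5=>grp=5,rB=0  c:5=>tig=2,lo=1
L=5*4+2=22  i=0*2+1=1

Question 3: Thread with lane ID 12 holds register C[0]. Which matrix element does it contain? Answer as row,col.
3,0

12: grp=3,tig=0
[0] (3+0,0*2+0) = (3,0)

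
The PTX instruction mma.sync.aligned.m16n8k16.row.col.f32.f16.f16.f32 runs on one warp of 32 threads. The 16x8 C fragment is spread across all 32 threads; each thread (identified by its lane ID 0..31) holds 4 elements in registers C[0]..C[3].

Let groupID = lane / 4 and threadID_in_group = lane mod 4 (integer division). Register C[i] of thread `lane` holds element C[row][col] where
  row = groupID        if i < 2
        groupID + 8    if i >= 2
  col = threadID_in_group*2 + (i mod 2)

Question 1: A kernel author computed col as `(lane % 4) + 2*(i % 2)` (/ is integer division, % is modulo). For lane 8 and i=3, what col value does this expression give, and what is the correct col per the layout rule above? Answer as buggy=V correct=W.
`(lane % 4) + 2*(i % 2)`[8,3]⇒2
L=8⇒gr=8>>2=2, th=8&3=0
[3]⇒row 2+8=10  col 0·2+1=1
col: 2 vs 1

buggy=2 correct=1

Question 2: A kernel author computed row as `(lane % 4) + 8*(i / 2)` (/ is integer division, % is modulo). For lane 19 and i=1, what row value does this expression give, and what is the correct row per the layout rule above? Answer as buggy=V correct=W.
buggy=3 correct=4

`(lane % 4) + 8*(i / 2)`[19,1]=>3
L=19=>grp=19>>2=4, tig=19&3=3
[1]=>row 4+0=4  col 3·2+1=7
row: 3 vs 4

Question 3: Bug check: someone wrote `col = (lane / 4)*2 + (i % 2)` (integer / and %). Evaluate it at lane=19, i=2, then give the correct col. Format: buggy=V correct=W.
buggy=8 correct=6

`(lane / 4)*2 + (i % 2)`[19,2]⇒8
lane 19: gr=4 (19/4), th=3 (19%4)
i=2: r=4+8=12, c=3*2+0=6
col: 8 vs 6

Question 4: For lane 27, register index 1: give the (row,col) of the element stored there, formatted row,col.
6,7

27: gr=6,th=3
[1] (6+0,3*2+1) = (6,7)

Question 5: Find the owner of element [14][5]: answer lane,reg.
r=14⇒gr=6,Rb=1  c=5⇒th=2,odd=1
L=6*4+2=26  i=1*2+1=3

26,3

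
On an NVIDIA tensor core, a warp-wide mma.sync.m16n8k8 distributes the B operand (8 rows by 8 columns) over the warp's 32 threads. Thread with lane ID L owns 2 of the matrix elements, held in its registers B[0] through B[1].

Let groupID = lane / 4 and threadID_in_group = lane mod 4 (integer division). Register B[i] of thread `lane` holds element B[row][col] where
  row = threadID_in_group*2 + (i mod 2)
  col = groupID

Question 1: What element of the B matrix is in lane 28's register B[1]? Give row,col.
1,7

lane 28→28/4=7, 28 mod 4=0
i=1  r:2·0+1→1  c:7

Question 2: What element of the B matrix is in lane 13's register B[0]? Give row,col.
L=13->g=13>>2=3, t=13&3=1
[0]->row 1·2+0=2  col g=3

2,3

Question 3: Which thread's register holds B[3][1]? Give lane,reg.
5,1

c=1->g=1  r=3->t=1,b0=1
L=1*4+1=5  i=1=1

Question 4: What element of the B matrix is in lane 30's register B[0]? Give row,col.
30: gid=7,tid=2
[0] (2*2+0,7) = (4,7)

4,7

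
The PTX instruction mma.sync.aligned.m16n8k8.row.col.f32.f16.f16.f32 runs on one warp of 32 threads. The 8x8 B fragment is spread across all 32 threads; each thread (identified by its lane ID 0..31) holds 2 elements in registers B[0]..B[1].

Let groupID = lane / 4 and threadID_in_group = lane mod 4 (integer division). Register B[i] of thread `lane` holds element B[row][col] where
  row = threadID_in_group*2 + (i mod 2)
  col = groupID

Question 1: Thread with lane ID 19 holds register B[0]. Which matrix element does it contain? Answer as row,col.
6,4

19: gid=4,tid=3
[0] (3*2+0,4) = (6,4)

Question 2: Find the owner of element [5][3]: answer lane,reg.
c=3->g=3  r=5->t=2,b0=1
L=3*4+2=14  i=1=1

14,1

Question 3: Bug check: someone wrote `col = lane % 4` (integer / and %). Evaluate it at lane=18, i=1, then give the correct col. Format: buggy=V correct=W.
`lane % 4`[18,1]->2
lane 18->18/4=4, 18 mod 4=2
i=1  r:2·2+1->5  c:4
col: 2 vs 4

buggy=2 correct=4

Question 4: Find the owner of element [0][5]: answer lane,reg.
20,0

c=5→G=5  r=0→T=0,p=0
L=5*4+0=20  i=0=0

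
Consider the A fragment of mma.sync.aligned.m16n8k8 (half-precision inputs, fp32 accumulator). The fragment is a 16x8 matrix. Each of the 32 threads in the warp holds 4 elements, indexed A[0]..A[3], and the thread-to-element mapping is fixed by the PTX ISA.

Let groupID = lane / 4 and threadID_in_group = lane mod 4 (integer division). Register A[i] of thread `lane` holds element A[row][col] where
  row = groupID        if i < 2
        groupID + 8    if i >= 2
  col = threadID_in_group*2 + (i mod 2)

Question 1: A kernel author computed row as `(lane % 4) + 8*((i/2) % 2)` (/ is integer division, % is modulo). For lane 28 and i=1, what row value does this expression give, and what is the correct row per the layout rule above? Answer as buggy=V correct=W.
`(lane % 4) + 8*((i/2) % 2)`[28,1]->0
28: gid=7,tid=0
[1] (7+0,0*2+1) = (7,1)
row: 0 vs 7

buggy=0 correct=7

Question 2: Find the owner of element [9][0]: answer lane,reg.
4,2

r=9⇒gr=1,Rb=1  c=0⇒th=0,odd=0
L=1*4+0=4  i=1*2+0=2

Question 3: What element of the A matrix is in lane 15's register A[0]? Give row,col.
lane 15->15/4=3, 15 mod 4=3
i=0  r:3+0->3  c:2·3+0->6

3,6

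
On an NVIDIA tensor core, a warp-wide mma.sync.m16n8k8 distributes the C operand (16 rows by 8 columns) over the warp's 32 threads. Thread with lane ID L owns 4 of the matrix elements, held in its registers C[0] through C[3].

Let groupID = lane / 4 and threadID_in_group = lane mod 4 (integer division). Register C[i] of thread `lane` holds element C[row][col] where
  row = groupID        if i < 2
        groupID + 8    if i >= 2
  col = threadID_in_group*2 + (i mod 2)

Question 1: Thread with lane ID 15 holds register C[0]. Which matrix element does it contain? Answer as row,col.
3,6

L=15->g=15>>2=3, t=15&3=3
[0]->row 3+0=3  col 3·2+0=6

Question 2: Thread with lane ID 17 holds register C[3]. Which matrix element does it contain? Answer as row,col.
lane 17->17/4=4, 17 mod 4=1
i=3  r:4+8->12  c:2·1+1->3

12,3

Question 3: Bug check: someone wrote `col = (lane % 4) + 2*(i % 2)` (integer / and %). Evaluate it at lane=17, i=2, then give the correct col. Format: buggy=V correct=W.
buggy=1 correct=2

`(lane % 4) + 2*(i % 2)`[17,2]=>1
17: grp=4,tig=1
[2] (4+8,1*2+0) = (12,2)
col: 1 vs 2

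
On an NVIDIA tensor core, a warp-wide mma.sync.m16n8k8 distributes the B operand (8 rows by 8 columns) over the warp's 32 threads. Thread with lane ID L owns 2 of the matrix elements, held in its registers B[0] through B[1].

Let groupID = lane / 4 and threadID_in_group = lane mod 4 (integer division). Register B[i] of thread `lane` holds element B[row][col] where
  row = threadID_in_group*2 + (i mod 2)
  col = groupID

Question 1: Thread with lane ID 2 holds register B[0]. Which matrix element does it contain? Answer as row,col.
lane 2⇒2/4=0, 2 mod 4=2
i=0  r:2·2+0⇒4  c:0

4,0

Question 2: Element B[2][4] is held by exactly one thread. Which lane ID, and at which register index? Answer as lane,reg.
17,0

c=4⇒gr=4  r=2⇒th=1,odd=0
L=4*4+1=17  i=0=0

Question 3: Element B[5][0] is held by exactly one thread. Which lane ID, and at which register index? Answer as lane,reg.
c:0=>grp=0  r:5=>tig=2,lo=1
L=0*4+2=2  i=1=1

2,1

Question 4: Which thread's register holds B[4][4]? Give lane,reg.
c: 4->gid=4  r: 4->tid=2,i&1=0
L=4*4+2=18  i=0=0

18,0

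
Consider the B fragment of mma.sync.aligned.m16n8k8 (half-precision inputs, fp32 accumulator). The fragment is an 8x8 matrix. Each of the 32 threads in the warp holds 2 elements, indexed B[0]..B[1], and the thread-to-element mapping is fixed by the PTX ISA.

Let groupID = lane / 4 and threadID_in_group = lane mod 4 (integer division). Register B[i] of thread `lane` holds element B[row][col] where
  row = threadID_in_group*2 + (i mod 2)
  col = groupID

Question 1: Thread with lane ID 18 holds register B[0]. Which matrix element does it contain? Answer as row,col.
lane 18⇒18/4=4, 18 mod 4=2
i=0  r:2·2+0⇒4  c:4

4,4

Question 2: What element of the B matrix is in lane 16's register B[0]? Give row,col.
0,4

lane 16=>16/4=4, 16 mod 4=0
i=0  r:2·0+0=>0  c:4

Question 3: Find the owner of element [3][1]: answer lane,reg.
c:1=>grp=1  r:3=>tig=1,lo=1
L=1*4+1=5  i=1=1

5,1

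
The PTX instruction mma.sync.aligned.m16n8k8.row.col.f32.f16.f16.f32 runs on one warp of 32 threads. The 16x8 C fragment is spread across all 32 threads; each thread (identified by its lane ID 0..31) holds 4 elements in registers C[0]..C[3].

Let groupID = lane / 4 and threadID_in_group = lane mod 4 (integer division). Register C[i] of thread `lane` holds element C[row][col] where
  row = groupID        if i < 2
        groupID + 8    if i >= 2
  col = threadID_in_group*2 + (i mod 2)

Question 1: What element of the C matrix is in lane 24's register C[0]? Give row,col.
24: g=6,t=0
[0] (6+0,0*2+0) = (6,0)

6,0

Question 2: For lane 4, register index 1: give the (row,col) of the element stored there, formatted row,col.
1,1

L=4->gid=4>>2=1, tid=4&3=0
[1]->row 1+0=1  col 0·2+1=1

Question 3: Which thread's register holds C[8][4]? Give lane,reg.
r: 8->gid=0,r8=1  c: 4->tid=2,i&1=0
L=0*4+2=2  i=1*2+0=2

2,2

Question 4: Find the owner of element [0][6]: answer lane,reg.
3,0

r=0→G=0,rhi=0  c=6→T=3,p=0
L=0*4+3=3  i=0*2+0=0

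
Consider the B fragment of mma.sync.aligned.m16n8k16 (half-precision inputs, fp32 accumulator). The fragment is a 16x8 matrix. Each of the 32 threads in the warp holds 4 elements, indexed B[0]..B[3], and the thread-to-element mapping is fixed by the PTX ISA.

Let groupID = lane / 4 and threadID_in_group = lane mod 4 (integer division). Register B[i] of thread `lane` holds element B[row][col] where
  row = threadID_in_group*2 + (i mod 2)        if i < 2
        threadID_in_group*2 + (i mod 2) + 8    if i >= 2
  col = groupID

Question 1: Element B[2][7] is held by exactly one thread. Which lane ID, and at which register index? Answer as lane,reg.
29,0

c=7⇒gr=7  r=2⇒Rb=0,th=1,odd=0
L=7*4+1=29  i=0*2+0=0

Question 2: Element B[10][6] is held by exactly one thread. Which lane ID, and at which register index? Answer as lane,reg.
25,2

c=6⇒gr=6  r=10⇒Rb=1,th=1,odd=0
L=6*4+1=25  i=1*2+0=2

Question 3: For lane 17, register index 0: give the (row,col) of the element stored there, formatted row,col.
2,4

L=17⇒gr=17>>2=4, th=17&3=1
[0]⇒row 1·2+0+0=2  col gr=4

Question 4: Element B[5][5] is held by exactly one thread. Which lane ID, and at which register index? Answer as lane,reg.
22,1

c=5⇒gr=5  r=5⇒Rb=0,th=2,odd=1
L=5*4+2=22  i=0*2+1=1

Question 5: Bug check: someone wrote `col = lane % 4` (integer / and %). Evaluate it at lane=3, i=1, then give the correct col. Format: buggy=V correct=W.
buggy=3 correct=0

`lane % 4`[3,1]->3
3: gid=0,tid=3
[1] (3*2+1+0,0) = (7,0)
col: 3 vs 0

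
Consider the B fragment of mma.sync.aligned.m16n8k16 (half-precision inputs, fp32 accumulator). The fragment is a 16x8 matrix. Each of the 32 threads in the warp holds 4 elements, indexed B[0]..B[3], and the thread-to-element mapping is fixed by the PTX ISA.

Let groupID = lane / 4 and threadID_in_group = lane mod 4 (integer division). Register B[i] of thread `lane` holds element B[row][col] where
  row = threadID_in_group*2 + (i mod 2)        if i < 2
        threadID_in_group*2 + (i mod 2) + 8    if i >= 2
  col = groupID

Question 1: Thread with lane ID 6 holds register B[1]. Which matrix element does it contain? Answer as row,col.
lane 6: grp=1 (6/4), tig=2 (6%4)
i=1: r=2*2+1+0=5, c=grp=1

5,1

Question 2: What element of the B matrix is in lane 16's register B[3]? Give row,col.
9,4

lane 16->16/4=4, 16 mod 4=0
i=3  r:2·0+1+8->9  c:4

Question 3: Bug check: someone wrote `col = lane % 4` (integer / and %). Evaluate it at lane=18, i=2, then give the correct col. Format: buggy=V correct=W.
`lane % 4`[18,2]->2
L=18->gid=18>>2=4, tid=18&3=2
[2]->row 2·2+0+8=12  col gid=4
col: 2 vs 4

buggy=2 correct=4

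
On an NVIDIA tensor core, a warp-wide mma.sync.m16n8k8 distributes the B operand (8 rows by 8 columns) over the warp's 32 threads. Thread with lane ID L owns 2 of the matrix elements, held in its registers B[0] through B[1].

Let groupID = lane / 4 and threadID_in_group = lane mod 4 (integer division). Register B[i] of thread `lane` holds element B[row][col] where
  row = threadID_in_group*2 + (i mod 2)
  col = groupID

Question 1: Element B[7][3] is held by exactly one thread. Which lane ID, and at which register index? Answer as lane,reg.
c:3=>grp=3  r:7=>tig=3,lo=1
L=3*4+3=15  i=1=1

15,1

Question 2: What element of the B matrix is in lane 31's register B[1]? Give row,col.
7,7

lane 31->31/4=7, 31 mod 4=3
i=1  r:2·3+1->7  c:7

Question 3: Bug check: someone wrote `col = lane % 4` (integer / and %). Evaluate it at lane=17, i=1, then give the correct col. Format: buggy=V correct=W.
buggy=1 correct=4

`lane % 4`[17,1]->1
L=17->g=17>>2=4, t=17&3=1
[1]->row 1·2+1=3  col g=4
col: 1 vs 4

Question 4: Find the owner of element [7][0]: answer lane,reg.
3,1

c:0=>grp=0  r:7=>tig=3,lo=1
L=0*4+3=3  i=1=1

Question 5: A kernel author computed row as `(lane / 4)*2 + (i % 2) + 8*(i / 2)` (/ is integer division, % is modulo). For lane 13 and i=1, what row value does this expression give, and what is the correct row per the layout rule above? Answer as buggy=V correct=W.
`(lane / 4)*2 + (i % 2) + 8*(i / 2)`[13,1]→7
L=13→G=13>>2=3, T=13&3=1
[1]→row 1·2+1=3  col G=3
row: 7 vs 3

buggy=7 correct=3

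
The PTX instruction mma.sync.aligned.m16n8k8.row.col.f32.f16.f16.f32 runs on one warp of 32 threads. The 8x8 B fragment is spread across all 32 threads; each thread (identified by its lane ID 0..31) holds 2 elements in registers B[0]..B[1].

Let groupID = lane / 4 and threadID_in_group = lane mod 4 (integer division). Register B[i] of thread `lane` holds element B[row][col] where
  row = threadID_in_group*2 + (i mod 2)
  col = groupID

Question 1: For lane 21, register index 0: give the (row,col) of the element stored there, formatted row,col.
lane 21: G=5 (21/4), T=1 (21%4)
i=0: r=1*2+0=2, c=G=5

2,5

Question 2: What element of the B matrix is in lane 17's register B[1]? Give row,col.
3,4

17: gr=4,th=1
[1] (1*2+1,4) = (3,4)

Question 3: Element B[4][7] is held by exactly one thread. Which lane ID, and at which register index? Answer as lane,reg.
30,0

c=7⇒gr=7  r=4⇒th=2,odd=0
L=7*4+2=30  i=0=0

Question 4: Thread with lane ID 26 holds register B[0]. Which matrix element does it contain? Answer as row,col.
26: g=6,t=2
[0] (2*2+0,6) = (4,6)

4,6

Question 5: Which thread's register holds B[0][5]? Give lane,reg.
c=5⇒gr=5  r=0⇒th=0,odd=0
L=5*4+0=20  i=0=0

20,0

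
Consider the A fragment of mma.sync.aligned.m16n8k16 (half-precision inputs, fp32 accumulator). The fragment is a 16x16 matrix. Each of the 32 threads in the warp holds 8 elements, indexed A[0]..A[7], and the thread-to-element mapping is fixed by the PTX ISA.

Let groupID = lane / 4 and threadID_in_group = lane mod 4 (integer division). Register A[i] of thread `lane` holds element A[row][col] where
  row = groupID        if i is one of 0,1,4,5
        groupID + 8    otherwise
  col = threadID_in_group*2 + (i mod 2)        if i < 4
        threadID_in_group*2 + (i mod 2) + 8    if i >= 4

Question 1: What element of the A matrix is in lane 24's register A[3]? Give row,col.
14,1

L=24->g=24>>2=6, t=24&3=0
[3]->row 6+8=14  col 0·2+1+0=1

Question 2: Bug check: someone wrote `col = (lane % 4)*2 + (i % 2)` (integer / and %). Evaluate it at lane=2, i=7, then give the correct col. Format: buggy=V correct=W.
`(lane % 4)*2 + (i % 2)`[2,7]=>5
lane 2=>2/4=0, 2 mod 4=2
i=7  r:0+8=>8  c:2·2+1+8=>13
col: 5 vs 13

buggy=5 correct=13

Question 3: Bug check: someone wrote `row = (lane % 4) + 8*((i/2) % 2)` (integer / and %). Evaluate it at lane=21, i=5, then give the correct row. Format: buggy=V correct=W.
`(lane % 4) + 8*((i/2) % 2)`[21,5]->1
L=21->gid=21>>2=5, tid=21&3=1
[5]->row 5+0=5  col 1·2+1+8=11
row: 1 vs 5

buggy=1 correct=5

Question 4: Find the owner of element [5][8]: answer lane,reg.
20,4

r=5->g=5,rb=0  c=8->cb=1,t=0,b0=0
L=5*4+0=20  i=1*4+0*2+0=4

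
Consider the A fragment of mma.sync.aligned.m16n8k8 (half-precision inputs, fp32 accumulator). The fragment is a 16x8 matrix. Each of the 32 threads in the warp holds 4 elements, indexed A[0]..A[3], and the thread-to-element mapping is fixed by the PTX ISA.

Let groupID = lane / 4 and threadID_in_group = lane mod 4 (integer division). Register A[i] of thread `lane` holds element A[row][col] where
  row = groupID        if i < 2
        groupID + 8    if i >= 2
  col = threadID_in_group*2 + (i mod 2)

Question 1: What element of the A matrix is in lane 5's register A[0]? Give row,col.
L=5->g=5>>2=1, t=5&3=1
[0]->row 1+0=1  col 1·2+0=2

1,2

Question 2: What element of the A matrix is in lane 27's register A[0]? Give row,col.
6,6

27: gid=6,tid=3
[0] (6+0,3*2+0) = (6,6)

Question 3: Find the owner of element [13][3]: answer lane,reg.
r: 13->gid=5,r8=1  c: 3->tid=1,i&1=1
L=5*4+1=21  i=1*2+1=3

21,3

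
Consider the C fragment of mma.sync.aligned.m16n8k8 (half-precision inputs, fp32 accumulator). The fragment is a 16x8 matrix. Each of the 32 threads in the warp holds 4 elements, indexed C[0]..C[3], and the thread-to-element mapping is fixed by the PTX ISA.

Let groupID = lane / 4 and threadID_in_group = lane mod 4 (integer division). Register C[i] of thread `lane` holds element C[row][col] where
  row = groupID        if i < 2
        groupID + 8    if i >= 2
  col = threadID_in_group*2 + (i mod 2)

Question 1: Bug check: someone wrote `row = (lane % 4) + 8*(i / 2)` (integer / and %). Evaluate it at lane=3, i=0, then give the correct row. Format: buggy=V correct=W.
`(lane % 4) + 8*(i / 2)`[3,0]=>3
lane 3=>3/4=0, 3 mod 4=3
i=0  r:0+0=>0  c:2·3+0=>6
row: 3 vs 0

buggy=3 correct=0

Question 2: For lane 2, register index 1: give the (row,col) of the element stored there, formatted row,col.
0,5

2: gid=0,tid=2
[1] (0+0,2*2+1) = (0,5)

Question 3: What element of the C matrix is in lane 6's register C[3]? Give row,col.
9,5

lane 6->6/4=1, 6 mod 4=2
i=3  r:1+8->9  c:2·2+1->5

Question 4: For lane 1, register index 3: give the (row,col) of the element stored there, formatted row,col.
8,3

L=1⇒gr=1>>2=0, th=1&3=1
[3]⇒row 0+8=8  col 1·2+1=3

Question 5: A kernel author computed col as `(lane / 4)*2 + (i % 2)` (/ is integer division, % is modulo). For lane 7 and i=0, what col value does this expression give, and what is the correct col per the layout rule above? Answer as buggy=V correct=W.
buggy=2 correct=6

`(lane / 4)*2 + (i % 2)`[7,0]→2
7: G=1,T=3
[0] (1+0,3*2+0) = (1,6)
col: 2 vs 6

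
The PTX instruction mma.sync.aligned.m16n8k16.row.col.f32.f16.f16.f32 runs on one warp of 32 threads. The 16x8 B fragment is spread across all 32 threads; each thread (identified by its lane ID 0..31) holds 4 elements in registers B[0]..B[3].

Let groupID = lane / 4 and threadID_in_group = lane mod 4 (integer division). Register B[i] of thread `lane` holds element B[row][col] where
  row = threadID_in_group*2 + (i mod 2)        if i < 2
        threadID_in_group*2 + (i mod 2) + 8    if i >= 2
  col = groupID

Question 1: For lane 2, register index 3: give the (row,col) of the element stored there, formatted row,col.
L=2->gid=2>>2=0, tid=2&3=2
[3]->row 2·2+1+8=13  col gid=0

13,0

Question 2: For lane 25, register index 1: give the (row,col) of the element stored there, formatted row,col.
lane 25→25/4=6, 25 mod 4=1
i=1  r:2·1+1+0→3  c:6

3,6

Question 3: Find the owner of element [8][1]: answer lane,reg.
c=1→G=1  r=8→rhi=1,T=0,p=0
L=1*4+0=4  i=1*2+0=2

4,2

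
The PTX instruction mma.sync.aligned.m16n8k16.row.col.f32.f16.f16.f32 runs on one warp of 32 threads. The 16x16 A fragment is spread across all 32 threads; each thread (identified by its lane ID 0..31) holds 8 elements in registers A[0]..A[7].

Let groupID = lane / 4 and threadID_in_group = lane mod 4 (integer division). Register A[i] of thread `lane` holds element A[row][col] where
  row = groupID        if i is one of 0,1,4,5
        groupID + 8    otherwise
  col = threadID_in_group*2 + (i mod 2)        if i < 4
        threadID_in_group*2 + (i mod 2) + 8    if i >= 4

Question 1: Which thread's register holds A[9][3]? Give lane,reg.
5,3

r=9→G=1,rhi=1  c=3→chi=0,T=1,p=1
L=1*4+1=5  i=0*4+1*2+1=3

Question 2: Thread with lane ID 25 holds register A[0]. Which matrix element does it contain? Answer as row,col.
L=25->g=25>>2=6, t=25&3=1
[0]->row 6+0=6  col 1·2+0+0=2

6,2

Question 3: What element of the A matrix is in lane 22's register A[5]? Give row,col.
5,13

L=22=>grp=22>>2=5, tig=22&3=2
[5]=>row 5+0=5  col 2·2+1+8=13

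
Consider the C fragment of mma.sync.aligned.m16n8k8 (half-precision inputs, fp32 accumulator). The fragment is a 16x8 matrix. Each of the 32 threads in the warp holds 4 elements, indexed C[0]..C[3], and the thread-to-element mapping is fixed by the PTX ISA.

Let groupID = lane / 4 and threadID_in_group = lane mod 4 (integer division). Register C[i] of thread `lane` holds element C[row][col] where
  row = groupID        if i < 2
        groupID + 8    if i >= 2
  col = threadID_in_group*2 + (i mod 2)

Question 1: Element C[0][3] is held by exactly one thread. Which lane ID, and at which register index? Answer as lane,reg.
1,1

r:0=>grp=0,rB=0  c:3=>tig=1,lo=1
L=0*4+1=1  i=0*2+1=1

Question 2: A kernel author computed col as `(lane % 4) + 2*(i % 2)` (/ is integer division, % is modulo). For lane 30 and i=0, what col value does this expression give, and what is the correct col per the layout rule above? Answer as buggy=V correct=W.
buggy=2 correct=4

`(lane % 4) + 2*(i % 2)`[30,0]->2
30: gid=7,tid=2
[0] (7+0,2*2+0) = (7,4)
col: 2 vs 4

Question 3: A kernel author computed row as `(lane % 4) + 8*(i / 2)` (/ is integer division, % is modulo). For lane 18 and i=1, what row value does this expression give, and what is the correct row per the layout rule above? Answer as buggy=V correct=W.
buggy=2 correct=4

`(lane % 4) + 8*(i / 2)`[18,1]→2
lane 18: G=4 (18/4), T=2 (18%4)
i=1: r=4+0=4, c=2*2+1=5
row: 2 vs 4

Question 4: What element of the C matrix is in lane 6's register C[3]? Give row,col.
9,5

L=6→G=6>>2=1, T=6&3=2
[3]→row 1+8=9  col 2·2+1=5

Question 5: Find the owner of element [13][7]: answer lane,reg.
23,3

r:13=>grp=5,rB=1  c:7=>tig=3,lo=1
L=5*4+3=23  i=1*2+1=3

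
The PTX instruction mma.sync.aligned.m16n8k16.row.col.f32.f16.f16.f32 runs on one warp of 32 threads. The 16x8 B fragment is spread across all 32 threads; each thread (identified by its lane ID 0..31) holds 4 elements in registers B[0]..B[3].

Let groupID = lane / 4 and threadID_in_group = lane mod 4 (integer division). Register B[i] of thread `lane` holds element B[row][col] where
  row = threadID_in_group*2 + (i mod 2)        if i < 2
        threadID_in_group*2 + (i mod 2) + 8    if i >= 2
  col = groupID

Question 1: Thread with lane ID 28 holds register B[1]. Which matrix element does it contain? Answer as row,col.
lane 28: G=7 (28/4), T=0 (28%4)
i=1: r=0*2+1+0=1, c=G=7

1,7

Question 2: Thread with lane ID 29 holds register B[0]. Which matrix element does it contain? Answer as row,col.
2,7

lane 29: gr=7 (29/4), th=1 (29%4)
i=0: r=1*2+0+0=2, c=gr=7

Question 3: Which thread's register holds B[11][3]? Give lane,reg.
13,3

c=3⇒gr=3  r=11⇒Rb=1,th=1,odd=1
L=3*4+1=13  i=1*2+1=3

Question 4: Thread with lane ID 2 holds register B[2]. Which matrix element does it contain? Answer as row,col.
lane 2->2/4=0, 2 mod 4=2
i=2  r:2·2+0+8->12  c:0

12,0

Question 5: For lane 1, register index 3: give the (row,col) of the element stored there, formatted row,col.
11,0

L=1→G=1>>2=0, T=1&3=1
[3]→row 1·2+1+8=11  col G=0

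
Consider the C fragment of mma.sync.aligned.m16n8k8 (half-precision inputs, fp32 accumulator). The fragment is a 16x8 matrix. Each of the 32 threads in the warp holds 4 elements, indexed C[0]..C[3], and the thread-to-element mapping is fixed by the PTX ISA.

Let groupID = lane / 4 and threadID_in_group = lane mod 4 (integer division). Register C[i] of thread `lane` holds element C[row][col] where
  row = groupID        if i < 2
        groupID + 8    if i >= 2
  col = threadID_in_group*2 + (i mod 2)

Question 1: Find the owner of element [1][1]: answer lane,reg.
4,1

r=1→G=1,rhi=0  c=1→T=0,p=1
L=1*4+0=4  i=0*2+1=1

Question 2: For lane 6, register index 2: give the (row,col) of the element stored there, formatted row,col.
6: g=1,t=2
[2] (1+8,2*2+0) = (9,4)

9,4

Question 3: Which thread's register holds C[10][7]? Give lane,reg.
r: 10->gid=2,r8=1  c: 7->tid=3,i&1=1
L=2*4+3=11  i=1*2+1=3

11,3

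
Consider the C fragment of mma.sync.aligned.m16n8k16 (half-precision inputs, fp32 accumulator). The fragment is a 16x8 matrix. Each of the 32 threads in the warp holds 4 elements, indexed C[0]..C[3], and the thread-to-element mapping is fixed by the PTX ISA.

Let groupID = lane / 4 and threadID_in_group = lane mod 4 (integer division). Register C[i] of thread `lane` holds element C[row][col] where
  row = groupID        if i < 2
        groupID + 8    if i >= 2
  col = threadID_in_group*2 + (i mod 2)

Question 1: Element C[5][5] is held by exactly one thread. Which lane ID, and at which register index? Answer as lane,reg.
22,1

r:5=>grp=5,rB=0  c:5=>tig=2,lo=1
L=5*4+2=22  i=0*2+1=1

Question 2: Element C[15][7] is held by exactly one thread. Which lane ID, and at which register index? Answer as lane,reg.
r=15⇒gr=7,Rb=1  c=7⇒th=3,odd=1
L=7*4+3=31  i=1*2+1=3

31,3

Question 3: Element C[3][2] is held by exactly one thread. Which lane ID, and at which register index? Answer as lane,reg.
r=3→G=3,rhi=0  c=2→T=1,p=0
L=3*4+1=13  i=0*2+0=0

13,0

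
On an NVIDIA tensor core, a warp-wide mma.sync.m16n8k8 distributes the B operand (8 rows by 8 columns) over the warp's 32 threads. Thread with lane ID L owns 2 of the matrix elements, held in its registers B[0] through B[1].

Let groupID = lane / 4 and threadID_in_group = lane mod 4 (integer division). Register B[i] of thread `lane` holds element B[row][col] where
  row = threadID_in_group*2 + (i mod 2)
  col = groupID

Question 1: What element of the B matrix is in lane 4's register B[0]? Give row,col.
0,1

L=4=>grp=4>>2=1, tig=4&3=0
[0]=>row 0·2+0=0  col grp=1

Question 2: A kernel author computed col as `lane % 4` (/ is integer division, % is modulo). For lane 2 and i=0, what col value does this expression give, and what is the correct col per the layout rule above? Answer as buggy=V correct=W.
buggy=2 correct=0

`lane % 4`[2,0]→2
lane 2→2/4=0, 2 mod 4=2
i=0  r:2·2+0→4  c:0
col: 2 vs 0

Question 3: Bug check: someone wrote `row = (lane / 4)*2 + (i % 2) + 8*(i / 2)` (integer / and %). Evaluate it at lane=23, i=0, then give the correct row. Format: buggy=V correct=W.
buggy=10 correct=6

`(lane / 4)*2 + (i % 2) + 8*(i / 2)`[23,0]=>10
lane 23: grp=5 (23/4), tig=3 (23%4)
i=0: r=3*2+0=6, c=grp=5
row: 10 vs 6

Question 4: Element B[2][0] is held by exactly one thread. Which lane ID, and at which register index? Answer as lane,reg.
1,0

c:0=>grp=0  r:2=>tig=1,lo=0
L=0*4+1=1  i=0=0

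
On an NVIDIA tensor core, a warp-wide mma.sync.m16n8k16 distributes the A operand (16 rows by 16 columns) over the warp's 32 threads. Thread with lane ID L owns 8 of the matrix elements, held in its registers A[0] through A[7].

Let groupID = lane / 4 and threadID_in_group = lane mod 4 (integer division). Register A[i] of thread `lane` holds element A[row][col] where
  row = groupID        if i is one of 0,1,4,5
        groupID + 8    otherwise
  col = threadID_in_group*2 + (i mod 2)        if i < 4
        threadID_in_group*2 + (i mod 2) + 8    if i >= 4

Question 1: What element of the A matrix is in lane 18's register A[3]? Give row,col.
18: gid=4,tid=2
[3] (4+8,2*2+1+0) = (12,5)

12,5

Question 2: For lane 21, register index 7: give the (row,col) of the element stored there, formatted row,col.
L=21→G=21>>2=5, T=21&3=1
[7]→row 5+8=13  col 1·2+1+8=11

13,11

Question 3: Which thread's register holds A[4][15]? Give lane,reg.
19,5

r=4⇒gr=4,Rb=0  c=15⇒Cb=1,th=3,odd=1
L=4*4+3=19  i=1*4+0*2+1=5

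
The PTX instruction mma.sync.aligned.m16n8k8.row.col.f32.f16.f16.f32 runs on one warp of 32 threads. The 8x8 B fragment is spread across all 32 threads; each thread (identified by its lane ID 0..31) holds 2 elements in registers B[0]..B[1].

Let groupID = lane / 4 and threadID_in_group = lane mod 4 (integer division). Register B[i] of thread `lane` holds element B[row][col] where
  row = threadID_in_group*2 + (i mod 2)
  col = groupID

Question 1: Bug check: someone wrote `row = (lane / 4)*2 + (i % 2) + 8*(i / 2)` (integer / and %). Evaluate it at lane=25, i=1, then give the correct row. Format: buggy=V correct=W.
`(lane / 4)*2 + (i % 2) + 8*(i / 2)`[25,1]→13
lane 25: G=6 (25/4), T=1 (25%4)
i=1: r=1*2+1=3, c=G=6
row: 13 vs 3

buggy=13 correct=3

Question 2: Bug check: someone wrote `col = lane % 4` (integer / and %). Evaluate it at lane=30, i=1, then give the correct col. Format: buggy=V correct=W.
buggy=2 correct=7

`lane % 4`[30,1]->2
L=30->g=30>>2=7, t=30&3=2
[1]->row 2·2+1=5  col g=7
col: 2 vs 7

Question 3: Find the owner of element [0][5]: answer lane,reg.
c=5->g=5  r=0->t=0,b0=0
L=5*4+0=20  i=0=0

20,0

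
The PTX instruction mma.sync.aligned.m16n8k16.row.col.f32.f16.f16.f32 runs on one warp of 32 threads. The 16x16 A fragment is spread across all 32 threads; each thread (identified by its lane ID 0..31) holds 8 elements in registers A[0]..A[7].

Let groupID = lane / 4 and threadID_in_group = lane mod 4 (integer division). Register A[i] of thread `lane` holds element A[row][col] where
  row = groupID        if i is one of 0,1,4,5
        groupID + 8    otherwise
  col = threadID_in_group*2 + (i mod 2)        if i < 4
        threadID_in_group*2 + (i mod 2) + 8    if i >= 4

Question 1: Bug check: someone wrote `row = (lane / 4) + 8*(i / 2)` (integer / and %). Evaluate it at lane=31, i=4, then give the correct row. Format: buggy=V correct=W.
`(lane / 4) + 8*(i / 2)`[31,4]→23
L=31→G=31>>2=7, T=31&3=3
[4]→row 7+0=7  col 3·2+0+8=14
row: 23 vs 7

buggy=23 correct=7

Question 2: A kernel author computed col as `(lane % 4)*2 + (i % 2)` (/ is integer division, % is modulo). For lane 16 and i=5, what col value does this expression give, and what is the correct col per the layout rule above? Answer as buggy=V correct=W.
buggy=1 correct=9

`(lane % 4)*2 + (i % 2)`[16,5]=>1
L=16=>grp=16>>2=4, tig=16&3=0
[5]=>row 4+0=4  col 0·2+1+8=9
col: 1 vs 9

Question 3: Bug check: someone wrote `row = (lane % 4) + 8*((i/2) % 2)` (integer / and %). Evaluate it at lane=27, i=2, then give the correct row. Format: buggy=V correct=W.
`(lane % 4) + 8*((i/2) % 2)`[27,2]=>11
L=27=>grp=27>>2=6, tig=27&3=3
[2]=>row 6+8=14  col 3·2+0+0=6
row: 11 vs 14

buggy=11 correct=14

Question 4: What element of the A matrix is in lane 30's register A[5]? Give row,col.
30: gr=7,th=2
[5] (7+0,2*2+1+8) = (7,13)

7,13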